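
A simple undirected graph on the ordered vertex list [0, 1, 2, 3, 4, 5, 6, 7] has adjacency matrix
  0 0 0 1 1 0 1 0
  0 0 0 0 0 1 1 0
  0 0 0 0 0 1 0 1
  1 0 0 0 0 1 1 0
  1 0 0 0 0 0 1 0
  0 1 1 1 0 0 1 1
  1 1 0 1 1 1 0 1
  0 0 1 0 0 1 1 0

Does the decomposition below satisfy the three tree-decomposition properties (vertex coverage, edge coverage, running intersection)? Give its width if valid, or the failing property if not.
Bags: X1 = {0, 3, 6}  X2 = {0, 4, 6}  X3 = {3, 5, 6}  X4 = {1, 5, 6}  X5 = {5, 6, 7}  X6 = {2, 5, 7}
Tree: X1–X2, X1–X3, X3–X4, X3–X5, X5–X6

Yes; width 2.

Every vertex of G appears in some bag (union = {0, 1, 2, 3, 4, 5, 6, 7}); every edge is covered by a bag; and for each vertex v the set of bags containing v is connected in the bag tree. The decomposition is therefore valid. The largest bag has 3 vertices, so the width is 2.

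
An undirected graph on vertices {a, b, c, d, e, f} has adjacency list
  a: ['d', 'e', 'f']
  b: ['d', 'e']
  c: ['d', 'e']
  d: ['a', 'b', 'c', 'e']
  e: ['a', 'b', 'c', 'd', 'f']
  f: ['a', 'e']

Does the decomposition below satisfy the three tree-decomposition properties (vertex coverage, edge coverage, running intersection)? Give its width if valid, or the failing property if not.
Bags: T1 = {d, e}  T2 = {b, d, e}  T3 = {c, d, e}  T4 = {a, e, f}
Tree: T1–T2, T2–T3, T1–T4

A tree decomposition must satisfy three properties: every vertex lies in some bag; for every edge, both endpoints lie together in some bag; and for every vertex, the bags containing it form a connected subtree. Here edge (a,d) lies in no bag, so the decomposition is invalid.

No — edge (a,d) lies in no bag.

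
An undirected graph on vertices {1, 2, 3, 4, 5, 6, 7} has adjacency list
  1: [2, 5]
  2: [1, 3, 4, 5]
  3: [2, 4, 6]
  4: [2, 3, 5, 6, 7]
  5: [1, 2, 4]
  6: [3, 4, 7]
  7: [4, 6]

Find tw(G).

2

A width-2 tree decomposition is:
Bags: B1 = {2, 4, 5}  B2 = {2, 3, 4}  B3 = {3, 4, 6}  B4 = {4, 6, 7}  B5 = {1, 2, 5}
Tree: B1–B2, B2–B3, B3–B4, B1–B5
Each bag holds 3 vertices, so the decomposition has width 2, which upper-bounds the treewidth. On the other hand G contains the 3-clique {1, 2, 5}. A clique must lie in a single bag of any decomposition, so no decomposition can have width below 2. Hence tw(G) = 2 exactly.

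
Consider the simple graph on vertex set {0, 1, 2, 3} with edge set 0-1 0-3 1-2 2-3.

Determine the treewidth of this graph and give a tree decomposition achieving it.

Treewidth 2.
One optimal decomposition is:
Bags: B1 = {0, 1, 2}  B2 = {0, 2, 3}
Tree: B1–B2

Each bag holds 3 vertices, so the decomposition has width 2, which upper-bounds the treewidth. Since 2–1–0–3–2 is a cycle in G, G is not acyclic. Forests are exactly the graphs of treewidth ≤ 1, so tw(G) ≥ 2. Therefore the treewidth is 2.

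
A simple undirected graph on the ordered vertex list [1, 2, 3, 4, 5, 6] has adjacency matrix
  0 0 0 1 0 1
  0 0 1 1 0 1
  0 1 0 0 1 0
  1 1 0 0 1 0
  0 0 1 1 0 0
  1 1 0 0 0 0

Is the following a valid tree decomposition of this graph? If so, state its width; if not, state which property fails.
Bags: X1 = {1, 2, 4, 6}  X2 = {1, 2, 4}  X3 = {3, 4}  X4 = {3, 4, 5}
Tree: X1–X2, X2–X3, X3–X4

No — edge (2,3) lies in no bag.

A tree decomposition must satisfy three properties: every vertex lies in some bag; for every edge, both endpoints lie together in some bag; and for every vertex, the bags containing it form a connected subtree. Here edge (2,3) lies in no bag, so the decomposition is invalid.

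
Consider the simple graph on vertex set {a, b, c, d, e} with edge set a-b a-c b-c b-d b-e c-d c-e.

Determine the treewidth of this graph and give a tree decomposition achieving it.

Treewidth 2.
One such decomposition:
Bags: B1 = {b, c, e}  B2 = {b, c, d}  B3 = {a, b, c}
Tree: B1–B2, B2–B3

The largest bag has 3 vertices, giving width 2; this decomposition certifies tw(G) ≤ 2. Conversely, {b, c, d} is a clique of size 3, and the vertices of any clique must share a bag in every tree decomposition; so some bag has ≥ 3 vertices and tw(G) ≥ 2. The upper and lower bounds meet at 2, so that is the treewidth.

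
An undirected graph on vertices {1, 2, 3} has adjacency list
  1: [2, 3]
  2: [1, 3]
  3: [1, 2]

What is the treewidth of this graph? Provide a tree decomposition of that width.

A single bag containing all 3 vertices is trivially a valid decomposition of width 2. For the lower bound, the 3 vertices {1, 2, 3} are pairwise adjacent, and any tree decomposition puts a clique entirely inside one bag — forcing width ≥ 2. Hence tw(G) = 2 exactly.

Treewidth 2.
Bags: B1 = {1, 2, 3}
Tree: (single bag)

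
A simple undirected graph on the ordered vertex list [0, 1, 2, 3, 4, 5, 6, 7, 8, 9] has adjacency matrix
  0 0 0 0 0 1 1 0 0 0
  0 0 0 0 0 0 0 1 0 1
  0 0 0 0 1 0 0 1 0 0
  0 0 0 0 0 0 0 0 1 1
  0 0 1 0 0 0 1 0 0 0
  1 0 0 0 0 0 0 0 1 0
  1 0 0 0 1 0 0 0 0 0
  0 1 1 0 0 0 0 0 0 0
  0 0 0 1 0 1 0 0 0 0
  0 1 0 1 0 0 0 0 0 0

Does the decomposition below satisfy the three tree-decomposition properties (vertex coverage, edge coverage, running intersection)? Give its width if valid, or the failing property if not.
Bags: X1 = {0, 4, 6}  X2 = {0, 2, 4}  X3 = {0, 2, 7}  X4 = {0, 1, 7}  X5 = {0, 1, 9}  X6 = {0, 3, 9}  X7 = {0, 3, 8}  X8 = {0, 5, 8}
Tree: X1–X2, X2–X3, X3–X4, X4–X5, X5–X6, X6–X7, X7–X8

Yes; width 2.

Every vertex of G appears in some bag (union = {0, 1, 2, 3, 4, 5, 6, 7, 8, 9}); every edge is covered by a bag; and for each vertex v the set of bags containing v is connected in the bag tree. The decomposition is therefore valid. The largest bag has 3 vertices, so the width is 2.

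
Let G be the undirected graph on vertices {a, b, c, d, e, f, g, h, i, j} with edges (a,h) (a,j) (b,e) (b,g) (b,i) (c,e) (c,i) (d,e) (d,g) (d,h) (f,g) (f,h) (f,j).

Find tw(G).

2

A width-2 tree decomposition is:
Bags: B1 = {a, f, j}  B2 = {a, f, h}  B3 = {f, g, h}  B4 = {d, g, h}  B5 = {b, d, g}  B6 = {b, d, e}  B7 = {b, e, i}  B8 = {c, e, i}
Tree: B1–B2, B2–B3, B3–B4, B4–B5, B5–B6, B6–B7, B7–B8
Each bag holds 3 vertices, so the decomposition has width 2, which upper-bounds the treewidth. For the lower bound, G contains the cycle j–a–h–f–j, so G is not a forest; only forests have treewidth ≤ 1, hence tw(G) ≥ 2. Hence tw(G) = 2 exactly.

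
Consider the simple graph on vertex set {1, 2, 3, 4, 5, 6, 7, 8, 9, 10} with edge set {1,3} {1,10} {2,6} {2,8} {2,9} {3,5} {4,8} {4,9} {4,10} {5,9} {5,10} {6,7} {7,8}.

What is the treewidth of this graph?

A width-2 tree decomposition is:
Bags: B1 = {1, 3, 10}  B2 = {3, 5, 10}  B3 = {4, 5, 10}  B4 = {4, 5, 9}  B5 = {4, 8, 9}  B6 = {2, 8, 9}  B7 = {2, 7, 8}  B8 = {2, 6, 7}
Tree: B1–B2, B2–B3, B3–B4, B4–B5, B5–B6, B6–B7, B7–B8
Every bag has size at most 3, so the width is 3 − 1 = 2 and tw(G) ≤ 2. For the lower bound, G contains the cycle 1–3–5–10–1, so G is not a forest; only forests have treewidth ≤ 1, hence tw(G) ≥ 2. Hence tw(G) = 2 exactly.

2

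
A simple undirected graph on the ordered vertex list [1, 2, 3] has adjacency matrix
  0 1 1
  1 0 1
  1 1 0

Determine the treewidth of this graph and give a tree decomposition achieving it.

Treewidth 2.
One such decomposition:
Bags: B1 = {1, 2, 3}
Tree: (single bag)

A single bag containing all 3 vertices is trivially a valid decomposition of width 2. For the lower bound, the 3 vertices {1, 2, 3} are pairwise adjacent, and any tree decomposition puts a clique entirely inside one bag — forcing width ≥ 2. Hence tw(G) = 2 exactly.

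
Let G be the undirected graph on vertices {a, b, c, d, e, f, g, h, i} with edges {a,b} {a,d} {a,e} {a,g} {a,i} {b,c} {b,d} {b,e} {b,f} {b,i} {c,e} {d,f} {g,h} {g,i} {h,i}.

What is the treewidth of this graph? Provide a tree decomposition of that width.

The largest bag has 3 vertices, giving width 2; this decomposition certifies tw(G) ≤ 2. For the lower bound, the 3 vertices {g, h, i} are pairwise adjacent, and any tree decomposition puts a clique entirely inside one bag — forcing width ≥ 2. Therefore the treewidth is 2.

Treewidth 2.
Bags: B1 = {a, b, i}  B2 = {a, b, e}  B3 = {a, g, i}  B4 = {b, c, e}  B5 = {a, b, d}  B6 = {g, h, i}  B7 = {b, d, f}
Tree: B1–B2, B1–B3, B2–B4, B2–B5, B3–B6, B5–B7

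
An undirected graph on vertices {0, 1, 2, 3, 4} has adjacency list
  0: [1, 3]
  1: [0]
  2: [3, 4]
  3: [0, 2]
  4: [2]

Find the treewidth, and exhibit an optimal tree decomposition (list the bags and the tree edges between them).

Treewidth 1.
One such decomposition:
Bags: B1 = {2, 4}  B2 = {2, 3}  B3 = {0, 3}  B4 = {0, 1}
Tree: B1–B2, B2–B3, B3–B4

The largest bag has 2 vertices, giving width 1; this decomposition certifies tw(G) ≤ 1. G has an edge, so its treewidth is at least 1. The upper and lower bounds meet at 1, so that is the treewidth.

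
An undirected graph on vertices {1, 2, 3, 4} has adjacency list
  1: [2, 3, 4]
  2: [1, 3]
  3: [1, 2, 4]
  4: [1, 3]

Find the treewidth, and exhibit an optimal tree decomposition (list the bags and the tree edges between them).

The largest bag has 3 vertices, giving width 2; this decomposition certifies tw(G) ≤ 2. For the lower bound, the 3 vertices {1, 2, 3} are pairwise adjacent, and any tree decomposition puts a clique entirely inside one bag — forcing width ≥ 2. The upper and lower bounds meet at 2, so that is the treewidth.

Treewidth 2.
One optimal decomposition is:
Bags: B1 = {1, 3, 4}  B2 = {1, 2, 3}
Tree: B1–B2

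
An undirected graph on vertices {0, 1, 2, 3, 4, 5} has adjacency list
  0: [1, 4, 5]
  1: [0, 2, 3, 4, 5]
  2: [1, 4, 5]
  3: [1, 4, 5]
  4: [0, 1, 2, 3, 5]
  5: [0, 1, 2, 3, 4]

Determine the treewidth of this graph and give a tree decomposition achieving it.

Every bag has size at most 4, so the width is 4 − 1 = 3 and tw(G) ≤ 3. Conversely, {0, 1, 4, 5} is a clique of size 4, and the vertices of any clique must share a bag in every tree decomposition; so some bag has ≥ 4 vertices and tw(G) ≥ 3. Hence tw(G) = 3 exactly.

Treewidth 3.
One optimal decomposition is:
Bags: B1 = {0, 1, 4, 5}  B2 = {1, 2, 4, 5}  B3 = {1, 3, 4, 5}
Tree: B1–B2, B1–B3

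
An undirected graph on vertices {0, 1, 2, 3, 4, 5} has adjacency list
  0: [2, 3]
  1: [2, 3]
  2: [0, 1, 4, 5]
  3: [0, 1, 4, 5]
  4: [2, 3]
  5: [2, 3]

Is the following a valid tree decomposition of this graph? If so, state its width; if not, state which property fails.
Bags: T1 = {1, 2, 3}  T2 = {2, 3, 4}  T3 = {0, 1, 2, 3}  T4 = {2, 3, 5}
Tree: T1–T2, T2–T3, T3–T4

No — bags containing vertex 1 are not connected in the tree.

A tree decomposition must satisfy three properties: every vertex lies in some bag; for every edge, both endpoints lie together in some bag; and for every vertex, the bags containing it form a connected subtree. Here bags containing vertex 1 are not connected in the tree, so the decomposition is invalid.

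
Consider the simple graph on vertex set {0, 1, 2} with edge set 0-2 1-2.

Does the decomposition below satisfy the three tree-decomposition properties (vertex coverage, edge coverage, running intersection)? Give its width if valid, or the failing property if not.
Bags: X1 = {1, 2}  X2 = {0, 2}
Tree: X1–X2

Checking the three conditions: (i) the bags cover all of {0, 1, 2}; (ii) for each edge, some bag contains both endpoints; (iii) the bags containing any fixed vertex form a subtree. All hold, so the decomposition is valid with width 2 − 1 = 1.

Yes; width 1.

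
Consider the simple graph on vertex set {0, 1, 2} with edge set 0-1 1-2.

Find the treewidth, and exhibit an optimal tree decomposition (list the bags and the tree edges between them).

Every bag has size at most 2, so the width is 2 − 1 = 1 and tw(G) ≤ 1. G has an edge, so its treewidth is at least 1. Therefore the treewidth is 1.

Treewidth 1.
Bags: B1 = {1, 2}  B2 = {0, 1}
Tree: B1–B2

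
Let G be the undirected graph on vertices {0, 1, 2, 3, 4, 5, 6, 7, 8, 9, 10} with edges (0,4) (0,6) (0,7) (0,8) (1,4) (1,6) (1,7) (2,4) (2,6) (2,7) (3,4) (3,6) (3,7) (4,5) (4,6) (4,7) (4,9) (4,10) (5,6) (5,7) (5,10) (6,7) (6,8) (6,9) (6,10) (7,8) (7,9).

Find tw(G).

A width-3 tree decomposition is:
Bags: B1 = {1, 4, 6, 7}  B2 = {3, 4, 6, 7}  B3 = {0, 4, 6, 7}  B4 = {4, 5, 6, 7}  B5 = {4, 5, 6, 10}  B6 = {4, 6, 7, 9}  B7 = {0, 6, 7, 8}  B8 = {2, 4, 6, 7}
Tree: B1–B2, B1–B3, B2–B4, B4–B5, B2–B6, B3–B7, B4–B8
The largest bag has 4 vertices, giving width 3; this decomposition certifies tw(G) ≤ 3. On the other hand G contains the 4-clique {0, 6, 7, 8}. A clique must lie in a single bag of any decomposition, so no decomposition can have width below 3. Therefore the treewidth is 3.

3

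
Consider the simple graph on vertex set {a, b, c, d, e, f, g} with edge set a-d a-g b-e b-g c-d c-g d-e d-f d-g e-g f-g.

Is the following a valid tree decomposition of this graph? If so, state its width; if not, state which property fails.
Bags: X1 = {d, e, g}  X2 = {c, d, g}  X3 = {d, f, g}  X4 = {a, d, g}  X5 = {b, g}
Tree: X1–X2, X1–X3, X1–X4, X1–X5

No — edge (e,b) lies in no bag.

A tree decomposition must satisfy three properties: every vertex lies in some bag; for every edge, both endpoints lie together in some bag; and for every vertex, the bags containing it form a connected subtree. Here edge (e,b) lies in no bag, so the decomposition is invalid.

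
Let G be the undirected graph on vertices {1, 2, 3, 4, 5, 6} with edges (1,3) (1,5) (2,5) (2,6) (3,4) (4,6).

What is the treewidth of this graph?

2

A width-2 tree decomposition is:
Bags: B1 = {1, 3, 4}  B2 = {1, 4, 6}  B3 = {1, 2, 6}  B4 = {1, 2, 5}
Tree: B1–B2, B2–B3, B3–B4
The largest bag has 3 vertices, giving width 2; this decomposition certifies tw(G) ≤ 2. For the lower bound, G contains the cycle 1–3–4–6–2–5–1, so G is not a forest; only forests have treewidth ≤ 1, hence tw(G) ≥ 2. The upper and lower bounds meet at 2, so that is the treewidth.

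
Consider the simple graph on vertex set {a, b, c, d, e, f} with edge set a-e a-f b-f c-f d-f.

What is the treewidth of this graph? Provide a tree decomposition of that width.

Every bag has size at most 2, so the width is 2 − 1 = 1 and tw(G) ≤ 1. Any graph with an edge has treewidth ≥ 1, and G has the edge a–f. The upper and lower bounds meet at 1, so that is the treewidth.

Treewidth 1.
One optimal decomposition is:
Bags: B1 = {a, f}  B2 = {a, e}  B3 = {d, f}  B4 = {c, f}  B5 = {b, f}
Tree: B1–B2, B1–B3, B3–B4, B3–B5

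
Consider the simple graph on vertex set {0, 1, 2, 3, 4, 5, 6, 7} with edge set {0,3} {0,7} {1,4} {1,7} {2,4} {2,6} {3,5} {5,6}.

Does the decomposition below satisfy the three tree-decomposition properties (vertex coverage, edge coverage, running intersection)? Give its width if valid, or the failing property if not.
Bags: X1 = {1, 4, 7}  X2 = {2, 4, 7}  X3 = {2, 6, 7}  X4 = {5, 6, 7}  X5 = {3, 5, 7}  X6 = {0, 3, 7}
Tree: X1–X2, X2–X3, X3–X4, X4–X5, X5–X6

Yes; width 2.

Every vertex of G appears in some bag (union = {0, 1, 2, 3, 4, 5, 6, 7}); every edge is covered by a bag; and for each vertex v the set of bags containing v is connected in the bag tree. The decomposition is therefore valid. The largest bag has 3 vertices, so the width is 2.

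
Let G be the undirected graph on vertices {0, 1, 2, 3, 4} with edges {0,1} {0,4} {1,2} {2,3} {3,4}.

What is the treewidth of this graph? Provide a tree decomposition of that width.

Treewidth 2.
One such decomposition:
Bags: B1 = {2, 3, 4}  B2 = {0, 2, 4}  B3 = {0, 1, 2}
Tree: B1–B2, B2–B3

Each bag holds 3 vertices, so the decomposition has width 2, which upper-bounds the treewidth. Since 2–3–4–0–1–2 is a cycle in G, G is not acyclic. Forests are exactly the graphs of treewidth ≤ 1, so tw(G) ≥ 2. Combining the bounds, tw(G) = 2.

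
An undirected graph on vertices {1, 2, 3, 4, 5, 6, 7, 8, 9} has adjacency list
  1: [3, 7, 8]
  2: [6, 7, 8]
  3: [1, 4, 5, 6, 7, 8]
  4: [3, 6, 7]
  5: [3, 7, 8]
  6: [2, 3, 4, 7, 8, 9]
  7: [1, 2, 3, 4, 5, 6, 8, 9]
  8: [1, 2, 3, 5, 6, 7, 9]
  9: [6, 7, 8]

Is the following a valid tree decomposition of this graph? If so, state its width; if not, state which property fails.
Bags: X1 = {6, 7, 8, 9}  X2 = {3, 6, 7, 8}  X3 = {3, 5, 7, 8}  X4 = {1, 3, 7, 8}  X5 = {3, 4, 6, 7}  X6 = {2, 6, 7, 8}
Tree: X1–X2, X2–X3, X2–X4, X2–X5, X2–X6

Checking the three conditions: (i) the bags cover all of {1, 2, 3, 4, 5, 6, 7, 8, 9}; (ii) for each edge, some bag contains both endpoints; (iii) the bags containing any fixed vertex form a subtree. All hold, so the decomposition is valid with width 4 − 1 = 3.

Yes; width 3.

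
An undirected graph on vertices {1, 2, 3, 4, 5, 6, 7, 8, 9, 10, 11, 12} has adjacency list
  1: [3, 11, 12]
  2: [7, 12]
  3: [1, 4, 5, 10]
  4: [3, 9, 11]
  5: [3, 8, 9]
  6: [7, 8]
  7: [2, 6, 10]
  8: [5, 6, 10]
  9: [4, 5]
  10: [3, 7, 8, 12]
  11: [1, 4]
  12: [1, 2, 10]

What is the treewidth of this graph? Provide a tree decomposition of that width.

Treewidth 3.
One such decomposition:
Bags: B1 = {2, 6, 7, 12}  B2 = {6, 7, 10, 12}  B3 = {6, 8, 10, 12}  B4 = {1, 8, 10, 12}  B5 = {1, 3, 8, 10}  B6 = {1, 3, 5, 8}  B7 = {1, 3, 5, 11}  B8 = {3, 4, 5, 11}  B9 = {4, 5, 9, 11}
Tree: B1–B2, B2–B3, B3–B4, B4–B5, B5–B6, B6–B7, B7–B8, B8–B9

Each bag holds 4 vertices, so the decomposition has width 3, which upper-bounds the treewidth. For the lower bound: the 4 vertex sets {2,6,7}, {12}, {10}, {1,3,5,8} are disjoint, each induces a connected subgraph, and every pair is joined by at least one edge of G. Contracting each set to a single vertex therefore yields K_{4} as a minor, and since treewidth is minor-monotone, tw(G) ≥ tw(K_{4}) = 3. Hence tw(G) = 3 exactly.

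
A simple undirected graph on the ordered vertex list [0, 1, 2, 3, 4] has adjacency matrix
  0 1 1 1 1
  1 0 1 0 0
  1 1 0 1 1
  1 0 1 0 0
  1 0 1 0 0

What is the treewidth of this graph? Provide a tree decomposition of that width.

Treewidth 2.
Bags: B1 = {0, 2, 3}  B2 = {0, 1, 2}  B3 = {0, 2, 4}
Tree: B1–B2, B2–B3

Every bag has size at most 3, so the width is 3 − 1 = 2 and tw(G) ≤ 2. For the lower bound, the 3 vertices {0, 1, 2} are pairwise adjacent, and any tree decomposition puts a clique entirely inside one bag — forcing width ≥ 2. Hence tw(G) = 2 exactly.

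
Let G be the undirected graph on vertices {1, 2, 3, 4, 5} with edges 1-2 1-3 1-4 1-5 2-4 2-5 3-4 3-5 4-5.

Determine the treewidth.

3

A width-3 tree decomposition is:
Bags: B1 = {1, 3, 4, 5}  B2 = {1, 2, 4, 5}
Tree: B1–B2
Each bag holds 4 vertices, so the decomposition has width 3, which upper-bounds the treewidth. For the lower bound, the 4 vertices {1, 2, 4, 5} are pairwise adjacent, and any tree decomposition puts a clique entirely inside one bag — forcing width ≥ 3. The upper and lower bounds meet at 3, so that is the treewidth.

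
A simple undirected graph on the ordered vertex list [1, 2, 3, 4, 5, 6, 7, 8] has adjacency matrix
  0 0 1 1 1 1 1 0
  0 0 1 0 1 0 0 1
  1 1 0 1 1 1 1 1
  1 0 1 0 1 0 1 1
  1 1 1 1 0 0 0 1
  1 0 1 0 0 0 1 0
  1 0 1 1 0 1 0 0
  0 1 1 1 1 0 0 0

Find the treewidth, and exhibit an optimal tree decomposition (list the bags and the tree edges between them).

Each bag holds 4 vertices, so the decomposition has width 3, which upper-bounds the treewidth. For the lower bound, the 4 vertices {2, 3, 5, 8} are pairwise adjacent, and any tree decomposition puts a clique entirely inside one bag — forcing width ≥ 3. The upper and lower bounds meet at 3, so that is the treewidth.

Treewidth 3.
Bags: B1 = {1, 3, 4, 7}  B2 = {1, 3, 4, 5}  B3 = {3, 4, 5, 8}  B4 = {2, 3, 5, 8}  B5 = {1, 3, 6, 7}
Tree: B1–B2, B2–B3, B3–B4, B1–B5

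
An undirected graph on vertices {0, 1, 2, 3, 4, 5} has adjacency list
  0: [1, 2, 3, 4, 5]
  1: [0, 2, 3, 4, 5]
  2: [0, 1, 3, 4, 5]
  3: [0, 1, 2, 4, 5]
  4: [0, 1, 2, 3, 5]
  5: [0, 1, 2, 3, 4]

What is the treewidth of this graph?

A width-5 tree decomposition is:
Bags: B1 = {0, 1, 2, 3, 4, 5}
Tree: (single bag)
With just one bag of size 6, the width is 6 − 1 = 5, so tw(G) ≤ 5. Conversely, {0, 1, 2, 3, 4, 5} is a clique of size 6, and the vertices of any clique must share a bag in every tree decomposition; so some bag has ≥ 6 vertices and tw(G) ≥ 5. The upper and lower bounds meet at 5, so that is the treewidth.

5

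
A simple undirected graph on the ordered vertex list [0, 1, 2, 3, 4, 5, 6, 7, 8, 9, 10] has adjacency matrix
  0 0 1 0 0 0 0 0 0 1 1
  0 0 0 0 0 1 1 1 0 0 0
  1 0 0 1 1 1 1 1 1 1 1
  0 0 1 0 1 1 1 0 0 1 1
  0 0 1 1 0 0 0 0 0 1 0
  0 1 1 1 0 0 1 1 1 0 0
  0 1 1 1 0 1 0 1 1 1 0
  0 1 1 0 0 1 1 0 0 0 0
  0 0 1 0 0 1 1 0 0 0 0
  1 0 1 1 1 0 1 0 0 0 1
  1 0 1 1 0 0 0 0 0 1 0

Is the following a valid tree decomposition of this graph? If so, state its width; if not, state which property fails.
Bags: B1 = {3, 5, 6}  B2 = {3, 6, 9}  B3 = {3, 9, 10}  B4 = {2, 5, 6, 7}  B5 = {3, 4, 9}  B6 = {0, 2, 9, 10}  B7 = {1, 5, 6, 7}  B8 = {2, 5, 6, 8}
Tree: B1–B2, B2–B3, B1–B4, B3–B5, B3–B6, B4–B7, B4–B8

A tree decomposition must satisfy three properties: every vertex lies in some bag; for every edge, both endpoints lie together in some bag; and for every vertex, the bags containing it form a connected subtree. Here edge (2,3) lies in no bag, so the decomposition is invalid.

No — edge (2,3) lies in no bag.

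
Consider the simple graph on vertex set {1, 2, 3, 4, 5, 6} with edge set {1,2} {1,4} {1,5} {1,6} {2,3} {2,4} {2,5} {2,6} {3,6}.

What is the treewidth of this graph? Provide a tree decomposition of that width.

Treewidth 2.
One optimal decomposition is:
Bags: B1 = {1, 2, 6}  B2 = {1, 2, 5}  B3 = {1, 2, 4}  B4 = {2, 3, 6}
Tree: B1–B2, B2–B3, B1–B4

Each bag holds 3 vertices, so the decomposition has width 2, which upper-bounds the treewidth. Conversely, {1, 2, 4} is a clique of size 3, and the vertices of any clique must share a bag in every tree decomposition; so some bag has ≥ 3 vertices and tw(G) ≥ 2. Hence tw(G) = 2 exactly.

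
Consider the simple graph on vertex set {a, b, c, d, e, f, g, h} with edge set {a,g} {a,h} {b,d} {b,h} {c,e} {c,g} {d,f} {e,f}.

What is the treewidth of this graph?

A width-2 tree decomposition is:
Bags: B1 = {c, e, f}  B2 = {c, f, g}  B3 = {a, f, g}  B4 = {a, f, h}  B5 = {b, f, h}  B6 = {b, d, f}
Tree: B1–B2, B2–B3, B3–B4, B4–B5, B5–B6
The largest bag has 3 vertices, giving width 2; this decomposition certifies tw(G) ≤ 2. The edges f–e–c–g–a–h–b–d–f form a cycle, so G is not a tree and its treewidth is at least 2. Therefore the treewidth is 2.

2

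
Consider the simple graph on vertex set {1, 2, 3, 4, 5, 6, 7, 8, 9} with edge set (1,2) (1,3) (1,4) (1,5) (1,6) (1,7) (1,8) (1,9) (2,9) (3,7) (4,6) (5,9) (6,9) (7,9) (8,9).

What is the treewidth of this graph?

A width-2 tree decomposition is:
Bags: B1 = {1, 7, 9}  B2 = {1, 3, 7}  B3 = {1, 8, 9}  B4 = {1, 5, 9}  B5 = {1, 2, 9}  B6 = {1, 6, 9}  B7 = {1, 4, 6}
Tree: B1–B2, B1–B3, B3–B4, B3–B5, B4–B6, B6–B7
The largest bag has 3 vertices, giving width 2; this decomposition certifies tw(G) ≤ 2. For the lower bound, the 3 vertices {1, 2, 9} are pairwise adjacent, and any tree decomposition puts a clique entirely inside one bag — forcing width ≥ 2. The upper and lower bounds meet at 2, so that is the treewidth.

2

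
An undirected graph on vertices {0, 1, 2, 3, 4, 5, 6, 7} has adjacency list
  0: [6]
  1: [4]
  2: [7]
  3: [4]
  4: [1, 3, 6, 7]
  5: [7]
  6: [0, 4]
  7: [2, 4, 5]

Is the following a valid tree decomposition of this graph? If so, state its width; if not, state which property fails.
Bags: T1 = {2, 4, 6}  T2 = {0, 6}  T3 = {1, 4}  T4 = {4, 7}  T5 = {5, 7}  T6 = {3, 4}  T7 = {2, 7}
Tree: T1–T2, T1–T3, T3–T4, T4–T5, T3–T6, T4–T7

A tree decomposition must satisfy three properties: every vertex lies in some bag; for every edge, both endpoints lie together in some bag; and for every vertex, the bags containing it form a connected subtree. Here bags containing vertex 2 are not connected in the tree, so the decomposition is invalid.

No — bags containing vertex 2 are not connected in the tree.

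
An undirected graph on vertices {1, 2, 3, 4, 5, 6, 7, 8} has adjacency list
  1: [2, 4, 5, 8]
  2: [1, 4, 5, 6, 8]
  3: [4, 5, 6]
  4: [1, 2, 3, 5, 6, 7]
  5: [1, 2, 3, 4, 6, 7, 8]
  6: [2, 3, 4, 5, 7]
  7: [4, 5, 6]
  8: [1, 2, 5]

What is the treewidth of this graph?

3

A width-3 tree decomposition is:
Bags: B1 = {3, 4, 5, 6}  B2 = {2, 4, 5, 6}  B3 = {1, 2, 4, 5}  B4 = {4, 5, 6, 7}  B5 = {1, 2, 5, 8}
Tree: B1–B2, B2–B3, B2–B4, B3–B5
The largest bag has 4 vertices, giving width 3; this decomposition certifies tw(G) ≤ 3. For the lower bound, the 4 vertices {1, 2, 5, 8} are pairwise adjacent, and any tree decomposition puts a clique entirely inside one bag — forcing width ≥ 3. Hence tw(G) = 3 exactly.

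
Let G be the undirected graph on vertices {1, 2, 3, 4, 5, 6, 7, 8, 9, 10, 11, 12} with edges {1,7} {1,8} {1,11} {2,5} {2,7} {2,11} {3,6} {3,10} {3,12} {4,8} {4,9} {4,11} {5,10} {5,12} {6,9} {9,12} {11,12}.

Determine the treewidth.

3

A width-3 tree decomposition is:
Bags: B1 = {1, 2, 7, 8}  B2 = {1, 2, 8, 11}  B3 = {2, 4, 8, 11}  B4 = {2, 4, 5, 11}  B5 = {4, 5, 11, 12}  B6 = {4, 5, 9, 12}  B7 = {5, 9, 10, 12}  B8 = {3, 9, 10, 12}  B9 = {3, 6, 9, 10}
Tree: B1–B2, B2–B3, B3–B4, B4–B5, B5–B6, B6–B7, B7–B8, B8–B9
The largest bag has 4 vertices, giving width 3; this decomposition certifies tw(G) ≤ 3. For the lower bound: the 4 vertex sets {1,7,8}, {2}, {11}, {4,5,9,12} are disjoint, each induces a connected subgraph, and every pair is joined by at least one edge of G. Contracting each set to a single vertex therefore yields K_{4} as a minor, and since treewidth is minor-monotone, tw(G) ≥ tw(K_{4}) = 3. The upper and lower bounds meet at 3, so that is the treewidth.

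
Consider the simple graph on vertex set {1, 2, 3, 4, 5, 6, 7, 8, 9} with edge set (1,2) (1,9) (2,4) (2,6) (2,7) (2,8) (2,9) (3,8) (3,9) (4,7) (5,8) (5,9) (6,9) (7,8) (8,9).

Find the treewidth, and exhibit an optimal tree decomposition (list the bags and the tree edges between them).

The largest bag has 3 vertices, giving width 2; this decomposition certifies tw(G) ≤ 2. On the other hand G contains the 3-clique {2, 8, 9}. A clique must lie in a single bag of any decomposition, so no decomposition can have width below 2. Hence tw(G) = 2 exactly.

Treewidth 2.
One optimal decomposition is:
Bags: B1 = {2, 8, 9}  B2 = {5, 8, 9}  B3 = {2, 7, 8}  B4 = {2, 6, 9}  B5 = {1, 2, 9}  B6 = {2, 4, 7}  B7 = {3, 8, 9}
Tree: B1–B2, B1–B3, B1–B4, B1–B5, B3–B6, B2–B7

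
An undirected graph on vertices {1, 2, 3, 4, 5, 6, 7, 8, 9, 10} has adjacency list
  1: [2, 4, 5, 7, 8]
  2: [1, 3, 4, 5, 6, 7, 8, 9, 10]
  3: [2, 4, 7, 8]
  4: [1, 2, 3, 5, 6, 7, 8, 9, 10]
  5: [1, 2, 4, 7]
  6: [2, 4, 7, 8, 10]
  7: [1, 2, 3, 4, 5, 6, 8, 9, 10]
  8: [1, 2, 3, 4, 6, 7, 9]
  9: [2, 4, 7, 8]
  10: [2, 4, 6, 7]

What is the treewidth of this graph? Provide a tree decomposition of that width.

Treewidth 4.
One such decomposition:
Bags: B1 = {2, 4, 6, 7, 8}  B2 = {1, 2, 4, 7, 8}  B3 = {2, 4, 7, 8, 9}  B4 = {1, 2, 4, 5, 7}  B5 = {2, 4, 6, 7, 10}  B6 = {2, 3, 4, 7, 8}
Tree: B1–B2, B2–B3, B2–B4, B1–B5, B2–B6

The largest bag has 5 vertices, giving width 4; this decomposition certifies tw(G) ≤ 4. On the other hand G contains the 5-clique {1, 2, 4, 7, 8}. A clique must lie in a single bag of any decomposition, so no decomposition can have width below 4. Therefore the treewidth is 4.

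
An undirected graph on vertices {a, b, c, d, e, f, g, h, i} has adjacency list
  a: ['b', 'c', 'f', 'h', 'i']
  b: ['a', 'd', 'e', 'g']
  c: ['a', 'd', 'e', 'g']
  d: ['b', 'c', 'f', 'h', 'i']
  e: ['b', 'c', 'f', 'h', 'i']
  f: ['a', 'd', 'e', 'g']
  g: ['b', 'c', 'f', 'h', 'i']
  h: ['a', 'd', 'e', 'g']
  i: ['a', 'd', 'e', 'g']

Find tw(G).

4

A width-4 tree decomposition is:
Bags: B1 = {a, b, d, e, g}  B2 = {a, d, e, g, i}  B3 = {a, c, d, e, g}  B4 = {a, d, e, f, g}  B5 = {a, d, e, g, h}
Tree: B1–B2, B2–B3, B3–B4, B4–B5
Every bag has size at most 5, so the width is 5 − 1 = 4 and tw(G) ≤ 4. For the lower bound: the 5 vertex sets {b,e}, {d,i}, {a,c}, {g}, {f} are disjoint, each induces a connected subgraph, and every pair is joined by at least one edge of G. Contracting each set to a single vertex therefore yields K_{5} as a minor, and since treewidth is minor-monotone, tw(G) ≥ tw(K_{5}) = 4. Therefore the treewidth is 4.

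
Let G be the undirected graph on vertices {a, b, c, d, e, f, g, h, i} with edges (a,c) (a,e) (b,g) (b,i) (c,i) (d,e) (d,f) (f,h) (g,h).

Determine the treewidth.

A width-2 tree decomposition is:
Bags: B1 = {d, f, h}  B2 = {d, g, h}  B3 = {b, d, g}  B4 = {b, d, i}  B5 = {c, d, i}  B6 = {a, c, d}  B7 = {a, d, e}
Tree: B1–B2, B2–B3, B3–B4, B4–B5, B5–B6, B6–B7
Every bag has size at most 3, so the width is 3 − 1 = 2 and tw(G) ≤ 2. For the lower bound, G contains the cycle d–f–h–g–b–i–c–a–e–d, so G is not a forest; only forests have treewidth ≤ 1, hence tw(G) ≥ 2. Combining the bounds, tw(G) = 2.

2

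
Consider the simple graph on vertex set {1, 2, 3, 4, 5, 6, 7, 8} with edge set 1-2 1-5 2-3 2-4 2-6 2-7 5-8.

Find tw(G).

1

A width-1 tree decomposition is:
Bags: B1 = {2, 7}  B2 = {1, 2}  B3 = {1, 5}  B4 = {2, 3}  B5 = {2, 4}  B6 = {5, 8}  B7 = {2, 6}
Tree: B1–B2, B2–B3, B1–B4, B1–B5, B3–B6, B2–B7
Every bag has size at most 2, so the width is 2 − 1 = 1 and tw(G) ≤ 1. G has an edge, so its treewidth is at least 1. Hence tw(G) = 1 exactly.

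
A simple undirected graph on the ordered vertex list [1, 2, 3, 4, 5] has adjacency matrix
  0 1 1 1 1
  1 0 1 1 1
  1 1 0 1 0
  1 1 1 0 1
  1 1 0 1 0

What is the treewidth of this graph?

3

A width-3 tree decomposition is:
Bags: B1 = {1, 2, 4, 5}  B2 = {1, 2, 3, 4}
Tree: B1–B2
The largest bag has 4 vertices, giving width 3; this decomposition certifies tw(G) ≤ 3. On the other hand G contains the 4-clique {1, 2, 3, 4}. A clique must lie in a single bag of any decomposition, so no decomposition can have width below 3. The upper and lower bounds meet at 3, so that is the treewidth.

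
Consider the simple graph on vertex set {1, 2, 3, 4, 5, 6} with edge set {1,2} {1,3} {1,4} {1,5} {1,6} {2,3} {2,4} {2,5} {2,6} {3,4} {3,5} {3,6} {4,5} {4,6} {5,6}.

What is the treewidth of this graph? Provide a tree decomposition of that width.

A single bag containing all 6 vertices is trivially a valid decomposition of width 5. On the other hand G contains the 6-clique {1, 2, 3, 4, 5, 6}. A clique must lie in a single bag of any decomposition, so no decomposition can have width below 5. Therefore the treewidth is 5.

Treewidth 5.
One such decomposition:
Bags: B1 = {1, 2, 3, 4, 5, 6}
Tree: (single bag)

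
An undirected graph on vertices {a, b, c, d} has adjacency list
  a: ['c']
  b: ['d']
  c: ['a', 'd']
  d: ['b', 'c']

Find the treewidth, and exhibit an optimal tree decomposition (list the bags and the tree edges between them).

Each bag holds 2 vertices, so the decomposition has width 1, which upper-bounds the treewidth. G has an edge, so its treewidth is at least 1. Combining the bounds, tw(G) = 1.

Treewidth 1.
One such decomposition:
Bags: B1 = {a, c}  B2 = {c, d}  B3 = {b, d}
Tree: B1–B2, B2–B3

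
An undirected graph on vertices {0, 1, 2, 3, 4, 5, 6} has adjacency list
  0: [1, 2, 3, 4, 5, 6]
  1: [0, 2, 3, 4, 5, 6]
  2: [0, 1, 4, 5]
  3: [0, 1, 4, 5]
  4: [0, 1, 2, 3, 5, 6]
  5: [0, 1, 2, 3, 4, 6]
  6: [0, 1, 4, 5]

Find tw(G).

4

A width-4 tree decomposition is:
Bags: B1 = {0, 1, 4, 5, 6}  B2 = {0, 1, 3, 4, 5}  B3 = {0, 1, 2, 4, 5}
Tree: B1–B2, B1–B3
Each bag holds 5 vertices, so the decomposition has width 4, which upper-bounds the treewidth. On the other hand G contains the 5-clique {0, 1, 2, 4, 5}. A clique must lie in a single bag of any decomposition, so no decomposition can have width below 4. Hence tw(G) = 4 exactly.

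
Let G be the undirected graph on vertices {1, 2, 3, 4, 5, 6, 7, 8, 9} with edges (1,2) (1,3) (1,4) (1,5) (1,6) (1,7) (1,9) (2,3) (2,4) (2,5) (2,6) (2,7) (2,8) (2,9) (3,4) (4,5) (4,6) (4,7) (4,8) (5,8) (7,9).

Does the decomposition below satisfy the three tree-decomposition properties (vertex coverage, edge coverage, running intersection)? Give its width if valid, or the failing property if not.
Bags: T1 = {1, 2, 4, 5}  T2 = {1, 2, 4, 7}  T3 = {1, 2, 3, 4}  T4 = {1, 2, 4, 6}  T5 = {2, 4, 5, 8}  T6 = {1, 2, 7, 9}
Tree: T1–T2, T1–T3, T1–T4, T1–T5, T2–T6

Vertex coverage: the bags together contain {1, 2, 3, 4, 5, 6, 7, 8, 9}, the full vertex set. Edge coverage: each edge of G has both endpoints in at least one bag. Running intersection: for every vertex, the bags containing it form a connected subtree. All three properties hold, so this is a valid tree decomposition of width max|bag| − 1 = 3, and hence tw(G) ≤ 3.

Yes; width 3.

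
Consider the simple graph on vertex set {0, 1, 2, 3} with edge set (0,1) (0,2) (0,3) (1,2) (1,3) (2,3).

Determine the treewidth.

A width-3 tree decomposition is:
Bags: B1 = {0, 1, 2, 3}
Tree: (single bag)
With just one bag of size 4, the width is 4 − 1 = 3, so tw(G) ≤ 3. For the lower bound, the 4 vertices {0, 1, 2, 3} are pairwise adjacent, and any tree decomposition puts a clique entirely inside one bag — forcing width ≥ 3. The upper and lower bounds meet at 3, so that is the treewidth.

3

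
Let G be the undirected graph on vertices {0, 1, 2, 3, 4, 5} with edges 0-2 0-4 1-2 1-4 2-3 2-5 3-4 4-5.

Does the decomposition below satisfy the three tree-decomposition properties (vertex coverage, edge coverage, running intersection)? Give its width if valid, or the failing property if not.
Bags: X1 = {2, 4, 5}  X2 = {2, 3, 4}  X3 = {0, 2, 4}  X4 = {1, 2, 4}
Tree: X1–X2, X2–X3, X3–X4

Yes; width 2.

Every vertex of G appears in some bag (union = {0, 1, 2, 3, 4, 5}); every edge is covered by a bag; and for each vertex v the set of bags containing v is connected in the bag tree. The decomposition is therefore valid. The largest bag has 3 vertices, so the width is 2.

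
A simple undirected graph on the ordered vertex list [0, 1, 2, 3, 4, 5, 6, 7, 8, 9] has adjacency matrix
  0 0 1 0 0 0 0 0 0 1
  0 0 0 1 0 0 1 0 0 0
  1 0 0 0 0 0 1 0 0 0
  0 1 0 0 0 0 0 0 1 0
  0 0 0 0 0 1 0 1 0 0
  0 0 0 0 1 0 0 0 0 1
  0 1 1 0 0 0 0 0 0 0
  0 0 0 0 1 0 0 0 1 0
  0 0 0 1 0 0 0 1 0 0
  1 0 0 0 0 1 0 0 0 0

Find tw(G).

2

A width-2 tree decomposition is:
Bags: B1 = {0, 5, 9}  B2 = {0, 4, 5}  B3 = {0, 4, 7}  B4 = {0, 7, 8}  B5 = {0, 3, 8}  B6 = {0, 1, 3}  B7 = {0, 1, 6}  B8 = {0, 2, 6}
Tree: B1–B2, B2–B3, B3–B4, B4–B5, B5–B6, B6–B7, B7–B8
The largest bag has 3 vertices, giving width 2; this decomposition certifies tw(G) ≤ 2. For the lower bound, G contains the cycle 0–9–5–4–7–8–3–1–6–2–0, so G is not a forest; only forests have treewidth ≤ 1, hence tw(G) ≥ 2. Hence tw(G) = 2 exactly.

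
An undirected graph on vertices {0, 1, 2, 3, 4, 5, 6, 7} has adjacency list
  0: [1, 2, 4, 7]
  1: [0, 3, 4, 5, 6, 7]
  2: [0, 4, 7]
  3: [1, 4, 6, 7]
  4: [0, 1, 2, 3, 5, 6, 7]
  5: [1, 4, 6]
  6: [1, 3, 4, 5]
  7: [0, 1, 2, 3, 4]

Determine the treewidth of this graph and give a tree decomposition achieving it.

Treewidth 3.
One optimal decomposition is:
Bags: B1 = {1, 3, 4, 7}  B2 = {1, 3, 4, 6}  B3 = {0, 1, 4, 7}  B4 = {0, 2, 4, 7}  B5 = {1, 4, 5, 6}
Tree: B1–B2, B1–B3, B3–B4, B2–B5

Each bag holds 4 vertices, so the decomposition has width 3, which upper-bounds the treewidth. For the lower bound, the 4 vertices {0, 1, 4, 7} are pairwise adjacent, and any tree decomposition puts a clique entirely inside one bag — forcing width ≥ 3. The upper and lower bounds meet at 3, so that is the treewidth.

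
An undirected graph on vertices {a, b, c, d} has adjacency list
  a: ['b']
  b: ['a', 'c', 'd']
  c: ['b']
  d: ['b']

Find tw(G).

1

A width-1 tree decomposition is:
Bags: B1 = {b, c}  B2 = {a, b}  B3 = {b, d}
Tree: B1–B2, B1–B3
Every bag has size at most 2, so the width is 2 − 1 = 1 and tw(G) ≤ 1. G has an edge, so its treewidth is at least 1. Therefore the treewidth is 1.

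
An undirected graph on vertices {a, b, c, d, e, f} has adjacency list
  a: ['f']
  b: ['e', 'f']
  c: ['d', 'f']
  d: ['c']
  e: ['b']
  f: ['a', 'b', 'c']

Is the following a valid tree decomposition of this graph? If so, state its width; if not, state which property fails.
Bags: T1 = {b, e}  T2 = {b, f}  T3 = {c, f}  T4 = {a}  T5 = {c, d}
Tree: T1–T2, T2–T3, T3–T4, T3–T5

No — edge (f,a) lies in no bag.

A tree decomposition must satisfy three properties: every vertex lies in some bag; for every edge, both endpoints lie together in some bag; and for every vertex, the bags containing it form a connected subtree. Here edge (f,a) lies in no bag, so the decomposition is invalid.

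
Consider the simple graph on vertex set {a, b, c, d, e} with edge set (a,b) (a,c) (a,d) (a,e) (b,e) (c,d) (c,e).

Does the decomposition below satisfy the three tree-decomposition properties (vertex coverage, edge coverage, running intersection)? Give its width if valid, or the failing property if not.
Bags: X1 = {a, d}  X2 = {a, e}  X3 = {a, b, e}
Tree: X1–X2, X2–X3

No — vertex c appears in no bag.

A tree decomposition must satisfy three properties: every vertex lies in some bag; for every edge, both endpoints lie together in some bag; and for every vertex, the bags containing it form a connected subtree. Here vertex c appears in no bag, so the decomposition is invalid.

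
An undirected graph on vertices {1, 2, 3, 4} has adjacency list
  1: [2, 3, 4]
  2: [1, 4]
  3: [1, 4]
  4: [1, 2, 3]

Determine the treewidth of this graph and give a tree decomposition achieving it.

Treewidth 2.
One such decomposition:
Bags: B1 = {1, 3, 4}  B2 = {1, 2, 4}
Tree: B1–B2

Every bag has size at most 3, so the width is 3 − 1 = 2 and tw(G) ≤ 2. On the other hand G contains the 3-clique {1, 2, 4}. A clique must lie in a single bag of any decomposition, so no decomposition can have width below 2. Hence tw(G) = 2 exactly.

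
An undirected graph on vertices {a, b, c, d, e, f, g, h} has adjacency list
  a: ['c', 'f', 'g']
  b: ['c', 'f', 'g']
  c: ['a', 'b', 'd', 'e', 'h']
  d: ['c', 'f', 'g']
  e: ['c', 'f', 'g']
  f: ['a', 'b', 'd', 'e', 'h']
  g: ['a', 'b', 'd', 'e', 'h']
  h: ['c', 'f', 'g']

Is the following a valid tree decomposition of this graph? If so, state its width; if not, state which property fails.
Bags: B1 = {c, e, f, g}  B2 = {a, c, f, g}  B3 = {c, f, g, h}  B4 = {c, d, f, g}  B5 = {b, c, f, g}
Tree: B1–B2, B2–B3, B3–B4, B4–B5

Every vertex of G appears in some bag (union = {a, b, c, d, e, f, g, h}); every edge is covered by a bag; and for each vertex v the set of bags containing v is connected in the bag tree. The decomposition is therefore valid. The largest bag has 4 vertices, so the width is 3.

Yes; width 3.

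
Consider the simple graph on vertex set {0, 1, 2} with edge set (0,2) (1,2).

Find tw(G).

1

A width-1 tree decomposition is:
Bags: B1 = {0, 2}  B2 = {1, 2}
Tree: B1–B2
The largest bag has 2 vertices, giving width 1; this decomposition certifies tw(G) ≤ 1. Since G has at least one edge (e.g. 0–2), it is not an edgeless graph, so tw(G) ≥ 1. The upper and lower bounds meet at 1, so that is the treewidth.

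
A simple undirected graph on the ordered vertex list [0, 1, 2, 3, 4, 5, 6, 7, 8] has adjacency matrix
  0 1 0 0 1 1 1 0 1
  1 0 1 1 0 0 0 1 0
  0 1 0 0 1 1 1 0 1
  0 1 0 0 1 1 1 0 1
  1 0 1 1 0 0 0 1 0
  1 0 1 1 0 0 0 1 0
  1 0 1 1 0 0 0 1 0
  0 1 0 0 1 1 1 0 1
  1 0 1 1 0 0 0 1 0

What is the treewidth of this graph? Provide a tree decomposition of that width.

The largest bag has 5 vertices, giving width 4; this decomposition certifies tw(G) ≤ 4. For the lower bound: the 5 vertex sets {3,5}, {0,4}, {7,8}, {2}, {6} are disjoint, each induces a connected subgraph, and every pair is joined by at least one edge of G. Contracting each set to a single vertex therefore yields K_{5} as a minor, and since treewidth is minor-monotone, tw(G) ≥ tw(K_{5}) = 4. Therefore the treewidth is 4.

Treewidth 4.
Bags: B1 = {0, 2, 3, 5, 7}  B2 = {0, 2, 3, 4, 7}  B3 = {0, 2, 3, 7, 8}  B4 = {0, 2, 3, 6, 7}  B5 = {0, 1, 2, 3, 7}
Tree: B1–B2, B2–B3, B3–B4, B4–B5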